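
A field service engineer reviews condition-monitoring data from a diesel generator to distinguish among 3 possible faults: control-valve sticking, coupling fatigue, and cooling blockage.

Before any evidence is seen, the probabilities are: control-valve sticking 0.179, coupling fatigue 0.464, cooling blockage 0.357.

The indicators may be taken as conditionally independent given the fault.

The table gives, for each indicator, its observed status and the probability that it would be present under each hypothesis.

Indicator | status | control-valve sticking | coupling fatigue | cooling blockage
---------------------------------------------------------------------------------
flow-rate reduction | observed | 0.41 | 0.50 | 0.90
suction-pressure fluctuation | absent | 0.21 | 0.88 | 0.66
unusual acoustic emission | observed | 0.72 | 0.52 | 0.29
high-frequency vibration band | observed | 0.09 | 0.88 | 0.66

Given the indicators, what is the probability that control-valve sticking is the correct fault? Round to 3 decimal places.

0.100

For each hypothesis, the unnormalized posterior weight is prior × product of the indicator likelihoods (using 1 − P(present | H) for each absent indicator):
  control-valve sticking: 0.179 × 0.41 × (1 − 0.21) × 0.72 × 0.09 = 0.003757
  coupling fatigue: 0.464 × 0.50 × (1 − 0.88) × 0.52 × 0.88 = 0.01274
  cooling blockage: 0.357 × 0.90 × (1 − 0.66) × 0.29 × 0.66 = 0.020909
Marginal likelihood of the evidence = 0.037405.
P(control-valve sticking | evidence) = 0.003757 / 0.037405 ≈ 0.100.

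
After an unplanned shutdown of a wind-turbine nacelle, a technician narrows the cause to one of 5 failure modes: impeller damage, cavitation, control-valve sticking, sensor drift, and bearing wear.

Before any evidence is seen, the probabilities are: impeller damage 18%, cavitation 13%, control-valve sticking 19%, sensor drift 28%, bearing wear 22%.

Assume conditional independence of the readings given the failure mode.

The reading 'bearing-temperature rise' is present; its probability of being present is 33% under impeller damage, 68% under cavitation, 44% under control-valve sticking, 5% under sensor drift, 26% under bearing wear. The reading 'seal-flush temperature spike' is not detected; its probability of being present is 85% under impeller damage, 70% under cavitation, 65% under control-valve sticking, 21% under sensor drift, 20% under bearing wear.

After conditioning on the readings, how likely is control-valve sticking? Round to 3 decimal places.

By Bayes' rule with conditional independence, the unnormalized weight for each hypothesis is prior × ∏ likelihoods (using 1 − P(present | H) for each absent reading):
  impeller damage: 0.18 × 0.33 × (1 − 0.85) = 0.00891
  cavitation: 0.13 × 0.68 × (1 − 0.70) = 0.02652
  control-valve sticking: 0.19 × 0.44 × (1 − 0.65) = 0.02926
  sensor drift: 0.28 × 0.05 × (1 − 0.21) = 0.01106
  bearing wear: 0.22 × 0.26 × (1 − 0.20) = 0.04576
Normalizing constant Z = 0.00891 + 0.02652 + 0.02926 + 0.01106 + 0.04576 = 0.12151.
P(control-valve sticking | evidence) = 0.02926 / 0.12151 ≈ 0.241.

0.241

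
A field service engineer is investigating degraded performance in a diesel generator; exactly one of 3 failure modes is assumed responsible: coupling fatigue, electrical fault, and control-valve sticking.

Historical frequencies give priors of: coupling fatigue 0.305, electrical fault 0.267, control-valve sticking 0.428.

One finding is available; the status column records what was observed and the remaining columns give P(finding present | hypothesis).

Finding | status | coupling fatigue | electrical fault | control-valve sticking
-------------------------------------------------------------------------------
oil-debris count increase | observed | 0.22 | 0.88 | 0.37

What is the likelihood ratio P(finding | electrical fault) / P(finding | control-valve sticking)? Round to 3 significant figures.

2.38

Likelihood of this finding under each hypothesis:
  electrical fault: 0.88
  control-valve sticking: 0.37
Bayes factor = 0.88 / 0.37 ≈ 2.38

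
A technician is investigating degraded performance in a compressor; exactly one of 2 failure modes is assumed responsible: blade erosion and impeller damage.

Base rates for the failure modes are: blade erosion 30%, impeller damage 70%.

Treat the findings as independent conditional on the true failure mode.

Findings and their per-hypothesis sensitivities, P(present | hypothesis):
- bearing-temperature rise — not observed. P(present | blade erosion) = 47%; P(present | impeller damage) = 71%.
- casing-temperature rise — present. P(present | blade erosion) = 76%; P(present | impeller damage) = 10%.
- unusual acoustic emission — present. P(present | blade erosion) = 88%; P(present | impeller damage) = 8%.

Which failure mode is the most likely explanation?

blade erosion

By Bayes' rule with conditional independence, the unnormalized weight for each hypothesis is prior × ∏ likelihoods (using 1 − P(present | H) for each absent finding):
  blade erosion: 0.30 × (1 − 0.47) × 0.76 × 0.88 = 0.10634
  impeller damage: 0.70 × (1 − 0.71) × 0.10 × 0.08 = 0.001624
The unnormalized weights sum to 0.10796.
P(blade erosion | evidence) ≈ 0.10634 / 0.10796 ≈ 0.985
P(impeller damage | evidence) ≈ 0.001624 / 0.10796 ≈ 0.015
The largest is 0.985, so blade erosion is most probable.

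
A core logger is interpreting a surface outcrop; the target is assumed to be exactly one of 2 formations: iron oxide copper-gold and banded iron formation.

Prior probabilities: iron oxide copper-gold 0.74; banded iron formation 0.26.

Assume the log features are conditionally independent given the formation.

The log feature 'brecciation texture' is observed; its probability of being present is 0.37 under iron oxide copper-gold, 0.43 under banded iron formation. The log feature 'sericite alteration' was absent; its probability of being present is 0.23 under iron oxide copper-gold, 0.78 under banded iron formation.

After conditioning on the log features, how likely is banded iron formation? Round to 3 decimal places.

For each hypothesis, the unnormalized posterior weight is prior × product of the log feature likelihoods (using 1 − P(present | H) for each absent log feature):
  iron oxide copper-gold: 0.74 × 0.37 × (1 − 0.23) = 0.21083
  banded iron formation: 0.26 × 0.43 × (1 − 0.78) = 0.024596
The unnormalized weights sum to 0.23542.
P(banded iron formation | evidence) = 0.024596 / 0.23542 ≈ 0.104.

0.104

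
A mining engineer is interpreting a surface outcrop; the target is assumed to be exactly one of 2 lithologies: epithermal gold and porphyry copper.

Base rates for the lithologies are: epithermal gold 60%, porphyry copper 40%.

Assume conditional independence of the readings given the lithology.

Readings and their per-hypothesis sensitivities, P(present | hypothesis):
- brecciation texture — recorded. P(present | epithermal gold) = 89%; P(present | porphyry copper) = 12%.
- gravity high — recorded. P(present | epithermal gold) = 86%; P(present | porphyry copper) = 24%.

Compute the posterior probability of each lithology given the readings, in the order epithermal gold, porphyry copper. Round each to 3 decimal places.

0.976, 0.024

Multiply each prior by the joint likelihood of the reading pattern:
  epithermal gold: 0.60 × 0.89 × 0.86 = 0.45924
  porphyry copper: 0.40 × 0.12 × 0.24 = 0.01152
Marginal likelihood of the evidence = 0.47076.
P(epithermal gold | evidence) = 0.45924 / 0.47076 ≈ 0.976
P(porphyry copper | evidence) = 0.01152 / 0.47076 ≈ 0.024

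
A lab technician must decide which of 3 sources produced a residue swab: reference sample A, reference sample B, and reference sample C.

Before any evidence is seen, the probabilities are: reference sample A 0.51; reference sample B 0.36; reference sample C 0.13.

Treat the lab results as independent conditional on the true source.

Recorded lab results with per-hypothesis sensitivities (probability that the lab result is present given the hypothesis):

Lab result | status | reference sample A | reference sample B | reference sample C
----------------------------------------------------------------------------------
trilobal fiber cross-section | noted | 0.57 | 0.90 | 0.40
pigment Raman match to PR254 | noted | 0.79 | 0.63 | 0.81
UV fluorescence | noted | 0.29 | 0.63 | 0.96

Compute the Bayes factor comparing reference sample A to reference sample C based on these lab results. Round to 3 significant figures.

Take the product of per-lab result likelihoods under each hypothesis, then divide.
  reference sample A: 0.57 × 0.79 × 0.29 = 0.13059
  reference sample C: 0.40 × 0.81 × 0.96 = 0.31104
Bayes factor = 0.13059 / 0.31104 ≈ 0.420

0.420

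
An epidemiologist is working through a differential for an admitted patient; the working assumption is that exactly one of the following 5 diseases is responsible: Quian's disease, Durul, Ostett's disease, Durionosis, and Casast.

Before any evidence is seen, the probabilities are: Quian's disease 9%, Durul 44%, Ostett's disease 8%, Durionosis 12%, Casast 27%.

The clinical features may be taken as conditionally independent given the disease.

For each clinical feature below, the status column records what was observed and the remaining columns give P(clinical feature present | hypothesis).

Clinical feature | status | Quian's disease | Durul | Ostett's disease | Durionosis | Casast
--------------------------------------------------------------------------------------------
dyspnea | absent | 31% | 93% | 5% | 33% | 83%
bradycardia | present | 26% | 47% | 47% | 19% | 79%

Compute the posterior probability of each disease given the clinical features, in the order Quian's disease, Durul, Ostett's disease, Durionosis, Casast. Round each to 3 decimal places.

By Bayes' rule with conditional independence, the unnormalized weight for each hypothesis is prior × ∏ likelihoods (using 1 − P(present | H) for each absent clinical feature):
  Quian's disease: 0.09 × (1 − 0.31) × 0.26 = 0.016146
  Durul: 0.44 × (1 − 0.93) × 0.47 = 0.014476
  Ostett's disease: 0.08 × (1 − 0.05) × 0.47 = 0.03572
  Durionosis: 0.12 × (1 − 0.33) × 0.19 = 0.015276
  Casast: 0.27 × (1 − 0.83) × 0.79 = 0.036261
Marginal likelihood of the evidence = 0.11788.
P(Quian's disease | evidence) = 0.016146 / 0.11788 ≈ 0.137
P(Durul | evidence) = 0.014476 / 0.11788 ≈ 0.123
P(Ostett's disease | evidence) = 0.03572 / 0.11788 ≈ 0.303
P(Durionosis | evidence) = 0.015276 / 0.11788 ≈ 0.130
P(Casast | evidence) = 0.036261 / 0.11788 ≈ 0.308

0.137, 0.123, 0.303, 0.130, 0.308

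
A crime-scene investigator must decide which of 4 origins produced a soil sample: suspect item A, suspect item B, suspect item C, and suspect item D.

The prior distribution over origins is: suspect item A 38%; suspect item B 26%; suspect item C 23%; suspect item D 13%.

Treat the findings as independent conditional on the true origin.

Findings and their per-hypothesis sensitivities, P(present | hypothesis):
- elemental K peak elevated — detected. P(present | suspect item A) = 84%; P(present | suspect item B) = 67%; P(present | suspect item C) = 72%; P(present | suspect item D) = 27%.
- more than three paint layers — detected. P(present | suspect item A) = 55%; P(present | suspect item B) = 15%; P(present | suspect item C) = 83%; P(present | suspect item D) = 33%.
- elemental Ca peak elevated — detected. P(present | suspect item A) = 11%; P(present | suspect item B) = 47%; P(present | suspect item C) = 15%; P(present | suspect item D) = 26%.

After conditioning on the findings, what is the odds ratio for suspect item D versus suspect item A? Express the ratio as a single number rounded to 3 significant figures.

0.156

Unnormalized posterior weight (prior times the finding likelihoods) for each of the two hypotheses:
  suspect item D: 0.13 × 0.27 × 0.33 × 0.26 = 0.0030116
  suspect item A: 0.38 × 0.84 × 0.55 × 0.11 = 0.019312
Odds(suspect item D : suspect item A) = 0.0030116 / 0.019312 ≈ 0.156.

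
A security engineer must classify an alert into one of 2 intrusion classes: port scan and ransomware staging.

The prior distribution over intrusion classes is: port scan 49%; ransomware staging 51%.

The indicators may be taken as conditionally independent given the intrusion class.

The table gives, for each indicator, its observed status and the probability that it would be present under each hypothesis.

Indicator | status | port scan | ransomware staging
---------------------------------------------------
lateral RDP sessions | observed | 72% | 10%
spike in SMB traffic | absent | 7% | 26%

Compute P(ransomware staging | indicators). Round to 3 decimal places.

For each hypothesis, the unnormalized posterior weight is prior × product of the indicator likelihoods (using 1 − P(present | H) for each absent indicator):
  port scan: 0.490 × 0.72 × (1 − 0.07) = 0.3281
  ransomware staging: 0.510 × 0.10 × (1 − 0.26) = 0.03774
The unnormalized weights sum to 0.36584.
P(ransomware staging | evidence) = 0.03774 / 0.36584 ≈ 0.103.

0.103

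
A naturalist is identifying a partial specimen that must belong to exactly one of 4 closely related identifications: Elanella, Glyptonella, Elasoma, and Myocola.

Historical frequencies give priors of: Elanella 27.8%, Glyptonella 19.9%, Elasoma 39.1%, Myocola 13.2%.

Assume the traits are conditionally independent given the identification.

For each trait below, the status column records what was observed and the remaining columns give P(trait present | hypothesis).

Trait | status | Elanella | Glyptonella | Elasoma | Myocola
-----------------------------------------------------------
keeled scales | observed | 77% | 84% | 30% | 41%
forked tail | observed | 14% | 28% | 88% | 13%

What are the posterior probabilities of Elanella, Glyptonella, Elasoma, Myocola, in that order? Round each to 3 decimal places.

0.160, 0.250, 0.552, 0.038

Multiply each prior by the joint likelihood of the trait pattern:
  Elanella: 0.278 × 0.77 × 0.14 = 0.029968
  Glyptonella: 0.199 × 0.84 × 0.28 = 0.046805
  Elasoma: 0.391 × 0.30 × 0.88 = 0.10322
  Myocola: 0.132 × 0.41 × 0.13 = 0.0070356
The unnormalized weights sum to 0.18703.
P(Elanella | evidence) = 0.029968 / 0.18703 ≈ 0.160
P(Glyptonella | evidence) = 0.046805 / 0.18703 ≈ 0.250
P(Elasoma | evidence) = 0.10322 / 0.18703 ≈ 0.552
P(Myocola | evidence) = 0.0070356 / 0.18703 ≈ 0.038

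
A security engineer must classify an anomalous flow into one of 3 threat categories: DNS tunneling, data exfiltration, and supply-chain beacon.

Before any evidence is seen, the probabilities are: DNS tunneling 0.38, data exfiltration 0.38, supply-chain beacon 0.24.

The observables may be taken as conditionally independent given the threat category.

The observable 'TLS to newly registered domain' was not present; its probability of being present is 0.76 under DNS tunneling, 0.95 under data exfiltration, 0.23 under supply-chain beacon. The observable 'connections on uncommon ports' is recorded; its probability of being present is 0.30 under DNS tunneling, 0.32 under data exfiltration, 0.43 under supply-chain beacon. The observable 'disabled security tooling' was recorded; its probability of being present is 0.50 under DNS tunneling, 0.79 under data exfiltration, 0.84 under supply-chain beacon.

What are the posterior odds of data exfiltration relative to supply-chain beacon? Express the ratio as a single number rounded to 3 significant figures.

The normalizing constant cancels in an odds ratio, so compute prior × likelihood for the two hypotheses only (using 1 − P(present | H) for each absent observable):
  data exfiltration: 0.38 × (1 − 0.95) × 0.32 × 0.79 = 0.0048032
  supply-chain beacon: 0.24 × (1 − 0.23) × 0.43 × 0.84 = 0.06675
Posterior odds = 0.0048032 / 0.06675 ≈ 0.0720.

0.0720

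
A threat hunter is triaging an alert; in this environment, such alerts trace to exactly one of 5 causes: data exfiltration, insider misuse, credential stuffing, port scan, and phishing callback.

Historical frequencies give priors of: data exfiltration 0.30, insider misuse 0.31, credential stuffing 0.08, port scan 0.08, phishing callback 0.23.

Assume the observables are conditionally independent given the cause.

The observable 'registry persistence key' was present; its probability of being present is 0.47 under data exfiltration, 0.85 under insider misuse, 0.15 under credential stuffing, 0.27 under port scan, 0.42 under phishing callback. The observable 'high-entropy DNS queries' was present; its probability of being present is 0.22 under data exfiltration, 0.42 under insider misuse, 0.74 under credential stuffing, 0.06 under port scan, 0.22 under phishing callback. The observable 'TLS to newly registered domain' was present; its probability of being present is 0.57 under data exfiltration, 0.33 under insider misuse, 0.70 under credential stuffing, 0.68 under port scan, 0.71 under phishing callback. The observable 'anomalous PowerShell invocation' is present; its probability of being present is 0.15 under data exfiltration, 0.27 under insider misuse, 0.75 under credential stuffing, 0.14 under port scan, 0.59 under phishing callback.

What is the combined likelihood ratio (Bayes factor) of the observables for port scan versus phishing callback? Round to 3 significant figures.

0.0398

Take the product of per-observable likelihoods under each hypothesis, then divide.
  port scan: 0.27 × 0.06 × 0.68 × 0.14 = 0.0015422
  phishing callback: 0.42 × 0.22 × 0.71 × 0.59 = 0.038706
Bayes factor = 0.0015422 / 0.038706 ≈ 0.0398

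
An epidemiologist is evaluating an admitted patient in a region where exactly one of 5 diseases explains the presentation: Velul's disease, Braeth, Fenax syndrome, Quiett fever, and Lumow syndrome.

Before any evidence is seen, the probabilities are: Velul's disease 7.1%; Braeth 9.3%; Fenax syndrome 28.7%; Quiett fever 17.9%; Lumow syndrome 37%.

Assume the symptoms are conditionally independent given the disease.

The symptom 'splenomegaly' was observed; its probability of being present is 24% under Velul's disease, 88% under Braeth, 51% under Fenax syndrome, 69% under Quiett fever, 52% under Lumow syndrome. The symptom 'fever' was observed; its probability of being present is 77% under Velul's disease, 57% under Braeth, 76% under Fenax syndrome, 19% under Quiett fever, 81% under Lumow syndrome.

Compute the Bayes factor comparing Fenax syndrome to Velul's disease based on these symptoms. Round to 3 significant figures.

The Bayes factor is the ratio of the joint likelihoods of the symptom pattern under the two hypotheses.
  Fenax syndrome: 0.51 × 0.76 = 0.3876
  Velul's disease: 0.24 × 0.77 = 0.1848
Bayes factor = 0.3876 / 0.1848 ≈ 2.10

2.10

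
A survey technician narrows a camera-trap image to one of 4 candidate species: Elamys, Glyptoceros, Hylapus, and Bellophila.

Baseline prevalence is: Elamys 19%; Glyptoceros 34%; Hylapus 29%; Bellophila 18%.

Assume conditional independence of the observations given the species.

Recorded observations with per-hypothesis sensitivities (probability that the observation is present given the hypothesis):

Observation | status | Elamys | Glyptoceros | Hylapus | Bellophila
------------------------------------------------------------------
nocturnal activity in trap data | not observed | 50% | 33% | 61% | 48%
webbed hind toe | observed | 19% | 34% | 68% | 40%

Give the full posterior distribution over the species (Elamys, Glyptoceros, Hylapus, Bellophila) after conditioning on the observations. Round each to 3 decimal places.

By Bayes' rule with conditional independence, the unnormalized weight for each hypothesis is prior × ∏ likelihoods (using 1 − P(present | H) for each absent observation):
  Elamys: 0.19 × (1 − 0.50) × 0.19 = 0.01805
  Glyptoceros: 0.34 × (1 − 0.33) × 0.34 = 0.077452
  Hylapus: 0.29 × (1 − 0.61) × 0.68 = 0.076908
  Bellophila: 0.18 × (1 − 0.48) × 0.40 = 0.03744
Marginal likelihood of the evidence = 0.20985.
P(Elamys | evidence) = 0.01805 / 0.20985 ≈ 0.086
P(Glyptoceros | evidence) = 0.077452 / 0.20985 ≈ 0.369
P(Hylapus | evidence) = 0.076908 / 0.20985 ≈ 0.366
P(Bellophila | evidence) = 0.03744 / 0.20985 ≈ 0.178

0.086, 0.369, 0.366, 0.178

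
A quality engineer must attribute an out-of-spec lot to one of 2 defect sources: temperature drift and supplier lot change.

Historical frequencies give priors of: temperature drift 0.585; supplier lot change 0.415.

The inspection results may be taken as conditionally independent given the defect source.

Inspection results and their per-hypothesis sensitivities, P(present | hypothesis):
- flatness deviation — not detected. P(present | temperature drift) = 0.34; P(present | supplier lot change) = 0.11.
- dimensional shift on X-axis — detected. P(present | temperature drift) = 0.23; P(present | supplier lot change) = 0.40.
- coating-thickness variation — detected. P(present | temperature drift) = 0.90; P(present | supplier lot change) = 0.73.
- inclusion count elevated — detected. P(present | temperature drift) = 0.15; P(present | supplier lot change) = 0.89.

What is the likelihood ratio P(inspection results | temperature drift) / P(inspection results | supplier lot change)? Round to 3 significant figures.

0.0886

Take the product of per-inspection result likelihoods under each hypothesis (using 1 − P(present | H) for each absent inspection result), then divide.
  temperature drift: (1 − 0.34) × 0.23 × 0.90 × 0.15 = 0.020493
  supplier lot change: (1 − 0.11) × 0.40 × 0.73 × 0.89 = 0.23129
Bayes factor = 0.020493 / 0.23129 ≈ 0.0886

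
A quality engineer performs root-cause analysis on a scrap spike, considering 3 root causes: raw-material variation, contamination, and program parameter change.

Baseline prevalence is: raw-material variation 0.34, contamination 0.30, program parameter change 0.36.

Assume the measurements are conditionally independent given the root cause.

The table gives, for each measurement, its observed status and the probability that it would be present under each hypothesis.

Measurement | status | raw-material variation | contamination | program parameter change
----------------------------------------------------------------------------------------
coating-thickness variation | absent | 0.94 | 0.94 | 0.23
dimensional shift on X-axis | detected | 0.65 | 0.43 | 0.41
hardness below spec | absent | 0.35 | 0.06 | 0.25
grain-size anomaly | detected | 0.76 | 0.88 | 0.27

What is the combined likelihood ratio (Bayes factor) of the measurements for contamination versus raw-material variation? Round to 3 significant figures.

The Bayes factor is the ratio of the joint likelihoods of the measurement pattern under the two hypotheses (using 1 − P(present | H) for each absent measurement).
  contamination: (1 − 0.94) × 0.43 × (1 − 0.06) × 0.88 = 0.021342
  raw-material variation: (1 − 0.94) × 0.65 × (1 − 0.35) × 0.76 = 0.019266
Bayes factor = 0.021342 / 0.019266 ≈ 1.11

1.11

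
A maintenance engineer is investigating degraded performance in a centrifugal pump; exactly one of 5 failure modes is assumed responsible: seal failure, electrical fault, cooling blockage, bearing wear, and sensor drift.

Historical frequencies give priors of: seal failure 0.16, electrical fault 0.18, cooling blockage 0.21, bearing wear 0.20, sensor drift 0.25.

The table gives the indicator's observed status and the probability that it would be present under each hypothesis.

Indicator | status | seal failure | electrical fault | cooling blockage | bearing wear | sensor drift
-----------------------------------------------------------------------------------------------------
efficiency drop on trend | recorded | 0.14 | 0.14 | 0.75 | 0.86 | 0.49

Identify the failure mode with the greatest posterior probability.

Multiply each prior by the likelihood of the indicator:
  seal failure: 0.16 × 0.14 = 0.0224
  electrical fault: 0.18 × 0.14 = 0.0252
  cooling blockage: 0.21 × 0.75 = 0.1575
  bearing wear: 0.20 × 0.86 = 0.172
  sensor drift: 0.25 × 0.49 = 0.1225
Marginal likelihood of the evidence = 0.4996.
P(seal failure | evidence) ≈ 0.0224 / 0.4996 ≈ 0.045
P(electrical fault | evidence) ≈ 0.0252 / 0.4996 ≈ 0.050
P(cooling blockage | evidence) ≈ 0.1575 / 0.4996 ≈ 0.315
P(bearing wear | evidence) ≈ 0.172 / 0.4996 ≈ 0.344
P(sensor drift | evidence) ≈ 0.1225 / 0.4996 ≈ 0.245
The largest is 0.344, so bearing wear is most probable.

bearing wear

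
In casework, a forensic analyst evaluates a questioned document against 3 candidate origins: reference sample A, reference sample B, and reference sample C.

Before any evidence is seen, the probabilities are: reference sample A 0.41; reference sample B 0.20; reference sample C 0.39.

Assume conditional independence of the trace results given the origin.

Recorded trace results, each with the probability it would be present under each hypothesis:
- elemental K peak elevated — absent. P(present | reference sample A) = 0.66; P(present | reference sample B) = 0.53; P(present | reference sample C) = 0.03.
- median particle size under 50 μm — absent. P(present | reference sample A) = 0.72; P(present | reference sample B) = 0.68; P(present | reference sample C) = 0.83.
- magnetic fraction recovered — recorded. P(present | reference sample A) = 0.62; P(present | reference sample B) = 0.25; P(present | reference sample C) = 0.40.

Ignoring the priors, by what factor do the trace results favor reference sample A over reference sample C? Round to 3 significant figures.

0.895

Take the product of per-trace result likelihoods under each hypothesis (using 1 − P(present | H) for each absent trace result), then divide.
  reference sample A: (1 − 0.66) × (1 − 0.72) × 0.62 = 0.059024
  reference sample C: (1 − 0.03) × (1 − 0.83) × 0.40 = 0.06596
Bayes factor = 0.059024 / 0.06596 ≈ 0.895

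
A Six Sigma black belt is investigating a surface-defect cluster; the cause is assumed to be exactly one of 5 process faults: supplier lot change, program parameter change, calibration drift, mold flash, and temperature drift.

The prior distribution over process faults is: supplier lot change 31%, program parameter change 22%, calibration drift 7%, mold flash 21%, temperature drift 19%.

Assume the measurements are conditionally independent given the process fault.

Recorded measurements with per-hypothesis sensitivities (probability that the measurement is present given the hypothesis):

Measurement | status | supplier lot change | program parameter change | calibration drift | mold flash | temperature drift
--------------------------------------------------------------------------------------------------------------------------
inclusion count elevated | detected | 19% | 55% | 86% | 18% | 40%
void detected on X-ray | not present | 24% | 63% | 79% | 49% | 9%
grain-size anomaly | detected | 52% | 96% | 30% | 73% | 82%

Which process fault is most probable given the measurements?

temperature drift

Multiply each prior by the joint likelihood of the measurement pattern (using 1 − P(present | H) for each absent measurement):
  supplier lot change: 0.31 × 0.19 × (1 − 0.24) × 0.52 = 0.023277
  program parameter change: 0.22 × 0.55 × (1 − 0.63) × 0.96 = 0.042979
  calibration drift: 0.07 × 0.86 × (1 − 0.79) × 0.30 = 0.0037926
  mold flash: 0.21 × 0.18 × (1 − 0.49) × 0.73 = 0.014073
  temperature drift: 0.19 × 0.40 × (1 − 0.09) × 0.82 = 0.056711
The unnormalized weights sum to 0.14083.
P(supplier lot change | evidence) ≈ 0.023277 / 0.14083 ≈ 0.165
P(program parameter change | evidence) ≈ 0.042979 / 0.14083 ≈ 0.305
P(calibration drift | evidence) ≈ 0.0037926 / 0.14083 ≈ 0.027
P(mold flash | evidence) ≈ 0.014073 / 0.14083 ≈ 0.100
P(temperature drift | evidence) ≈ 0.056711 / 0.14083 ≈ 0.403
The largest is 0.403, so temperature drift is most probable.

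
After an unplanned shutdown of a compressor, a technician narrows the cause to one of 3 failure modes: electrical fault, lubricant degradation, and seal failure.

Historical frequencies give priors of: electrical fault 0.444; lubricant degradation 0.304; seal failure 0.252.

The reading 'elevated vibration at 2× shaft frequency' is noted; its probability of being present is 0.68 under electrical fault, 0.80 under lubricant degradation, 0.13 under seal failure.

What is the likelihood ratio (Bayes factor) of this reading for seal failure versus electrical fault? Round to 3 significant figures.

0.191

Likelihood of this reading under each hypothesis:
  seal failure: 0.13
  electrical fault: 0.68
Bayes factor = 0.13 / 0.68 ≈ 0.191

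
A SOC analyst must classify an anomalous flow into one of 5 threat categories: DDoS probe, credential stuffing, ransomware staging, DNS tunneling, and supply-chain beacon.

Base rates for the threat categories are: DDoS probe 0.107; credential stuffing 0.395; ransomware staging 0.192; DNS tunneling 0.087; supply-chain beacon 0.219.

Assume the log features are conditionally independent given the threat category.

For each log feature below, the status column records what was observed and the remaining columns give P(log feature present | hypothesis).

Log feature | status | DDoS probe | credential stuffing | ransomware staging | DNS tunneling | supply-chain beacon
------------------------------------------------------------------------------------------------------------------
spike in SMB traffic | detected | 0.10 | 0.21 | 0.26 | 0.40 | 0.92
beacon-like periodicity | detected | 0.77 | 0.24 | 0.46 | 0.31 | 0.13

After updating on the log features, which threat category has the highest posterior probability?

By Bayes' rule with conditional independence, the unnormalized weight for each hypothesis is prior × ∏ likelihoods:
  DDoS probe: 0.107 × 0.10 × 0.77 = 0.008239
  credential stuffing: 0.395 × 0.21 × 0.24 = 0.019908
  ransomware staging: 0.192 × 0.26 × 0.46 = 0.022963
  DNS tunneling: 0.087 × 0.40 × 0.31 = 0.010788
  supply-chain beacon: 0.219 × 0.92 × 0.13 = 0.026192
The unnormalized weights sum to 0.088091.
P(DDoS probe | evidence) ≈ 0.008239 / 0.088091 ≈ 0.094
P(credential stuffing | evidence) ≈ 0.019908 / 0.088091 ≈ 0.226
P(ransomware staging | evidence) ≈ 0.022963 / 0.088091 ≈ 0.261
P(DNS tunneling | evidence) ≈ 0.010788 / 0.088091 ≈ 0.122
P(supply-chain beacon | evidence) ≈ 0.026192 / 0.088091 ≈ 0.297
The largest is 0.297, so supply-chain beacon is most probable.

supply-chain beacon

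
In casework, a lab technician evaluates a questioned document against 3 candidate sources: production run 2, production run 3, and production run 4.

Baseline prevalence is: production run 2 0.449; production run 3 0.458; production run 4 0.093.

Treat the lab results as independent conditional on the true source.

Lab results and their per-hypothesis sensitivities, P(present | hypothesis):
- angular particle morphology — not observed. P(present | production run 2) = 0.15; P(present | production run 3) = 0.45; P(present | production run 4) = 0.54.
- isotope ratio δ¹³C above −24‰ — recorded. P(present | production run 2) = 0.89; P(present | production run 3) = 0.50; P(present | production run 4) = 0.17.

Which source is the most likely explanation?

production run 2

For each hypothesis, the unnormalized posterior weight is prior × product of the lab result likelihoods (using 1 − P(present | H) for each absent lab result):
  production run 2: 0.449 × (1 − 0.15) × 0.89 = 0.33967
  production run 3: 0.458 × (1 − 0.45) × 0.50 = 0.12595
  production run 4: 0.093 × (1 − 0.54) × 0.17 = 0.0072726
The unnormalized weights sum to 0.47289.
P(production run 2 | evidence) ≈ 0.33967 / 0.47289 ≈ 0.718
P(production run 3 | evidence) ≈ 0.12595 / 0.47289 ≈ 0.266
P(production run 4 | evidence) ≈ 0.0072726 / 0.47289 ≈ 0.015
The largest is 0.718, so production run 2 is most probable.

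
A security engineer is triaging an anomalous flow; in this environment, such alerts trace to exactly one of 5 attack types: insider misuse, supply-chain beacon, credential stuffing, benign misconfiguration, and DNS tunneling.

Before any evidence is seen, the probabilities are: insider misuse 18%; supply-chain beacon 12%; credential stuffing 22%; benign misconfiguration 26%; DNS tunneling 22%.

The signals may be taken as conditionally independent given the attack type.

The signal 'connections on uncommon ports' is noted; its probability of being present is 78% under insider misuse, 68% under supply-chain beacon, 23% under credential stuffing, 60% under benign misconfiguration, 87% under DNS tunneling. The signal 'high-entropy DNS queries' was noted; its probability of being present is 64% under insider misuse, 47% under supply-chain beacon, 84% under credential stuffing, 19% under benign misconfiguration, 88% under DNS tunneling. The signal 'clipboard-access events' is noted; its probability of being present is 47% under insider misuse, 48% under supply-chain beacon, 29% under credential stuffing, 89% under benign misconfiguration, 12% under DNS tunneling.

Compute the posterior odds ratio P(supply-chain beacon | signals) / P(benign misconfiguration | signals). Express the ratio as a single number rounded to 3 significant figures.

0.698

Posterior odds equal prior odds times the likelihood ratio; only the two competing hypotheses matter.
  supply-chain beacon: 0.12 × 0.68 × 0.47 × 0.48 = 0.018409
  benign misconfiguration: 0.26 × 0.60 × 0.19 × 0.89 = 0.02638
Odds(supply-chain beacon : benign misconfiguration) = 0.018409 / 0.02638 ≈ 0.698.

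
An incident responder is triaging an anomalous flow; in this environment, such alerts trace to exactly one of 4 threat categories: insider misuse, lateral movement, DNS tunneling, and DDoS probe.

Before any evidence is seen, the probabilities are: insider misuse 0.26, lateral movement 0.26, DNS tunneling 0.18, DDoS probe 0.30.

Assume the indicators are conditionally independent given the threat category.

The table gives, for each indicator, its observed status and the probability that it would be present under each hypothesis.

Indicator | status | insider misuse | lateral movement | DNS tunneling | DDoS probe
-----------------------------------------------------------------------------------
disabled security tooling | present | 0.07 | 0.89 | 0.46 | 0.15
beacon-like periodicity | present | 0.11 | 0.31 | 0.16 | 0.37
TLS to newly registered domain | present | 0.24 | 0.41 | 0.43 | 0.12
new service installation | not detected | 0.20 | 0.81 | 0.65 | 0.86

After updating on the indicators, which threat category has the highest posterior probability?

lateral movement

For each hypothesis, the unnormalized posterior weight is prior × product of the indicator likelihoods (using 1 − P(present | H) for each absent indicator):
  insider misuse: 0.26 × 0.07 × 0.11 × 0.24 × (1 − 0.20) = 0.00038438
  lateral movement: 0.26 × 0.89 × 0.31 × 0.41 × (1 − 0.81) = 0.0055881
  DNS tunneling: 0.18 × 0.46 × 0.16 × 0.43 × (1 − 0.65) = 0.0019938
  DDoS probe: 0.30 × 0.15 × 0.37 × 0.12 × (1 − 0.86) = 0.00027972
Normalizing constant Z = 0.00038438 + 0.0055881 + 0.0019938 + 0.00027972 = 0.008246.
P(insider misuse | evidence) ≈ 0.00038438 / 0.008246 ≈ 0.047
P(lateral movement | evidence) ≈ 0.0055881 / 0.008246 ≈ 0.678
P(DNS tunneling | evidence) ≈ 0.0019938 / 0.008246 ≈ 0.242
P(DDoS probe | evidence) ≈ 0.00027972 / 0.008246 ≈ 0.034
The largest is 0.678, so lateral movement is most probable.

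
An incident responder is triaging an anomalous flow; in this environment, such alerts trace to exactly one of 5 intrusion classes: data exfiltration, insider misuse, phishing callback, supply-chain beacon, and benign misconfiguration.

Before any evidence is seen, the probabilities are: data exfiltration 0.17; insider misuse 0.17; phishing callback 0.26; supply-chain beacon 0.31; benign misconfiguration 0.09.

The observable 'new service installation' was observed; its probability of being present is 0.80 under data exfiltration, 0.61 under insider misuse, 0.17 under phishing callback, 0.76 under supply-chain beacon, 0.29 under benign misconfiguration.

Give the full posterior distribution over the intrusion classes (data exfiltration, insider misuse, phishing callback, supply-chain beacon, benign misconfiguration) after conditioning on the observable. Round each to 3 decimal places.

0.249, 0.190, 0.081, 0.432, 0.048

Multiply each prior by the likelihood of the observable:
  data exfiltration: 0.17 × 0.80 = 0.136
  insider misuse: 0.17 × 0.61 = 0.1037
  phishing callback: 0.26 × 0.17 = 0.0442
  supply-chain beacon: 0.31 × 0.76 = 0.2356
  benign misconfiguration: 0.09 × 0.29 = 0.0261
Marginal likelihood of the evidence = 0.5456.
P(data exfiltration | evidence) = 0.136 / 0.5456 ≈ 0.249
P(insider misuse | evidence) = 0.1037 / 0.5456 ≈ 0.190
P(phishing callback | evidence) = 0.0442 / 0.5456 ≈ 0.081
P(supply-chain beacon | evidence) = 0.2356 / 0.5456 ≈ 0.432
P(benign misconfiguration | evidence) = 0.0261 / 0.5456 ≈ 0.048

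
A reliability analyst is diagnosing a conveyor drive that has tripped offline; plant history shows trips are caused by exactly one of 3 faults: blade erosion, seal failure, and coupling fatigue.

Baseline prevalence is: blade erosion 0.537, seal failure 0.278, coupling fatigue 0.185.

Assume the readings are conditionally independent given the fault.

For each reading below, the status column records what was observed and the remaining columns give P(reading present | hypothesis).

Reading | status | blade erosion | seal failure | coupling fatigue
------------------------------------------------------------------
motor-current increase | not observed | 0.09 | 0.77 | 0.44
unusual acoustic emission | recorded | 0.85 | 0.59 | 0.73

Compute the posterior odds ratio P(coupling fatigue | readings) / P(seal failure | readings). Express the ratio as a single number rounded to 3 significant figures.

2.00

The normalizing constant cancels in an odds ratio, so compute prior × likelihood for the two hypotheses only (using 1 − P(present | H) for each absent reading):
  coupling fatigue: 0.185 × (1 − 0.44) × 0.73 = 0.075628
  seal failure: 0.278 × (1 − 0.77) × 0.59 = 0.037725
Posterior odds = 0.075628 / 0.037725 ≈ 2.00.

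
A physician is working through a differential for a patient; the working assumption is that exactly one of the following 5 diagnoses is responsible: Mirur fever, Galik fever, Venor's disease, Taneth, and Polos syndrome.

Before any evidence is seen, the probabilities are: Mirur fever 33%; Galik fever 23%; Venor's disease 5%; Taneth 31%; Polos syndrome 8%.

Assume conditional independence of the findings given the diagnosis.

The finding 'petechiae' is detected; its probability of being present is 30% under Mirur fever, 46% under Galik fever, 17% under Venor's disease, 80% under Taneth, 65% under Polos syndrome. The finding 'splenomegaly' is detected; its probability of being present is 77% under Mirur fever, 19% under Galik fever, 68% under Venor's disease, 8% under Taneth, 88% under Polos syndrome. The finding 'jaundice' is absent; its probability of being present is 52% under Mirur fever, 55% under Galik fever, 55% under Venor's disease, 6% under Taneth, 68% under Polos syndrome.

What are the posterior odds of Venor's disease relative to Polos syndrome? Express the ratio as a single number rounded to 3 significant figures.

0.178

The normalizing constant cancels in an odds ratio, so compute prior × likelihood for the two hypotheses only (using 1 − P(present | H) for each absent finding):
  Venor's disease: 0.05 × 0.17 × 0.68 × (1 − 0.55) = 0.002601
  Polos syndrome: 0.08 × 0.65 × 0.88 × (1 − 0.68) = 0.014643
Odds(Venor's disease : Polos syndrome) = 0.002601 / 0.014643 ≈ 0.178.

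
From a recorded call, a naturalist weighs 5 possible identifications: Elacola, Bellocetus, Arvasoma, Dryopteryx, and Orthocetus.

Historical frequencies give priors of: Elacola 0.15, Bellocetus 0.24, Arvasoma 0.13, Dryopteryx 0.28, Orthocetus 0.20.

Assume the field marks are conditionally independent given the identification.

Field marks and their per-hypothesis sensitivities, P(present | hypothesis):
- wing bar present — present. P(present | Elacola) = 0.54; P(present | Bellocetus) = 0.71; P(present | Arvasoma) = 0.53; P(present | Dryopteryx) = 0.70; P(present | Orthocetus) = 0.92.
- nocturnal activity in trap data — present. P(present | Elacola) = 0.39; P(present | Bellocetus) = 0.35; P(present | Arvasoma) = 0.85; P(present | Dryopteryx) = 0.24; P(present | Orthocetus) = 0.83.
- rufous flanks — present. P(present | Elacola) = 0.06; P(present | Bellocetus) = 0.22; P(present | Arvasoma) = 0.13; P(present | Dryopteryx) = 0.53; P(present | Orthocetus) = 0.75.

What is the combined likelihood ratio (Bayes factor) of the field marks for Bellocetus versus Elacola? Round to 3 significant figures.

The Bayes factor is the ratio of the joint likelihoods of the field mark pattern under the two hypotheses.
  Bellocetus: 0.71 × 0.35 × 0.22 = 0.05467
  Elacola: 0.54 × 0.39 × 0.06 = 0.012636
Bayes factor = 0.05467 / 0.012636 ≈ 4.33

4.33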